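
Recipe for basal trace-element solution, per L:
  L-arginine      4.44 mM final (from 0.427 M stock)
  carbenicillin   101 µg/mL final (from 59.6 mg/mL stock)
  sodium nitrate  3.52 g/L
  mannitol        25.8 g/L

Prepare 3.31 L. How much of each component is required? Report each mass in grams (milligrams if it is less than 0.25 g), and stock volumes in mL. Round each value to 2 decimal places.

L-arginine 34.42 mL; carbenicillin 5.61 mL; sodium nitrate 11.65 g; mannitol 85.40 g

Working volume: 3.31 L.
L-arginine: dilute stock: 4.44 mM × 3310 mL ÷ 427 mM = 34.42 mL
carbenicillin: dilute stock: 101 µg/mL × 3310 mL ÷ 59600 µg/mL = 5.61 mL
sodium nitrate: 3.52 g/L × 3.31 L = 11.65 g
mannitol: 25.8 g/L × 3.31 L = 85.40 g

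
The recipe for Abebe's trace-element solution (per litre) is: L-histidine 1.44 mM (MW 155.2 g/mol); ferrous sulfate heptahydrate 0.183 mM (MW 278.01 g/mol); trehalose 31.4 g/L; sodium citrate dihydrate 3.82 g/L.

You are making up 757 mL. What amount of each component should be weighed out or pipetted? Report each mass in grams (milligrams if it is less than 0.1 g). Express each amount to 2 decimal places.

Scale factor relative to 1 L: 0.757.
L-histidine: 1.44 mmol/L × 155.2 g/mol × 0.757 L ÷ 1000 = 0.17 g
ferrous sulfate heptahydrate: 0.183 mmol/L × 278.01 mg/mmol × 0.757 L = 38.51 mg
trehalose: 31.4 g/L × 0.757 L = 23.77 g
sodium citrate dihydrate: 3.82 g/L × 0.757 L = 2.89 g

L-histidine 0.17 g; ferrous sulfate heptahydrate 38.51 mg; trehalose 23.77 g; sodium citrate dihydrate 2.89 g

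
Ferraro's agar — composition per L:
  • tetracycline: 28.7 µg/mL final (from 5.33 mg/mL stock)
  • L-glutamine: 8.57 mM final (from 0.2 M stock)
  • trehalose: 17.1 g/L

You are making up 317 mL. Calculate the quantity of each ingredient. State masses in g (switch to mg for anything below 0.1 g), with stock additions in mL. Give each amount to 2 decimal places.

Target volume = 317 mL = 0.317 L.
tetracycline: dilute stock: 28.7 µg/mL × 317 mL ÷ 5330 µg/mL = 1.71 mL
L-glutamine: V = C2·V2/C1 = 8.57 mM × 317 mL ÷ 200 mM = 13.58 mL
trehalose: 17.1 g/L × 0.317 L = 5.42 g

tetracycline 1.71 mL; L-glutamine 13.58 mL; trehalose 5.42 g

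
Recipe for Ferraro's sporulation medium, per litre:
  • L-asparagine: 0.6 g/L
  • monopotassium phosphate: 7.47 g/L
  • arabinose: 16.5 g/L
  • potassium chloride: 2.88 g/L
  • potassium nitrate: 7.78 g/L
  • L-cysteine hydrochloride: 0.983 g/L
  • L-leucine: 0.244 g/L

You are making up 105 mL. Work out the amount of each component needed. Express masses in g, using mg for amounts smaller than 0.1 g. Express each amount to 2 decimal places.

L-asparagine 63.00 mg; monopotassium phosphate 0.78 g; arabinose 1.73 g; potassium chloride 0.30 g; potassium nitrate 0.82 g; L-cysteine hydrochloride 0.10 g; L-leucine 25.62 mg

Scale factor relative to 1 L: 0.105.
L-asparagine: 0.6 g/L × 0.105 L = 0.063 g = 63.00 mg
monopotassium phosphate: 7.47 g/L × 0.105 L = 0.78 g
arabinose: 16.5 g/L × 0.105 L = 1.73 g
potassium chloride: 2.88 g/L × 0.105 L = 0.30 g
potassium nitrate: 7.78 g/L × 0.105 L = 0.82 g
L-cysteine hydrochloride: 0.983 g/L × 0.105 L = 0.10 g
L-leucine: 0.244 g/L × 0.105 L = 0.02562 g = 25.62 mg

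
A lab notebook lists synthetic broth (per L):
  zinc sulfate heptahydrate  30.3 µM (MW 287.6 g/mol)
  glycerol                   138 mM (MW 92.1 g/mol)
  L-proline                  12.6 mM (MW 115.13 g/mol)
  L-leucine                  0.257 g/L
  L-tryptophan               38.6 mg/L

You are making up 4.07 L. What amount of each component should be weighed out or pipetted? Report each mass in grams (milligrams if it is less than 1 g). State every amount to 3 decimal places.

Scale factor relative to 1 L: 4.07.
zinc sulfate heptahydrate: 30.3 µmol/L × 287.6 g/mol × 4.07 L ÷ 1000 = 35.467 mg
glycerol: 138 mmol/L × 92.1 g/mol × 4.07 L ÷ 1000 = 51.729 g
L-proline: 12.6 mmol/L × 115.13 g/mol × 4.07 L ÷ 1000 = 5.904 g
L-leucine: 0.257 g/L × 4.07 L = 1.046 g
L-tryptophan: 38.6 mg/L × 4.07 L = 157.102 mg

zinc sulfate heptahydrate 35.467 mg; glycerol 51.729 g; L-proline 5.904 g; L-leucine 1.046 g; L-tryptophan 157.102 mg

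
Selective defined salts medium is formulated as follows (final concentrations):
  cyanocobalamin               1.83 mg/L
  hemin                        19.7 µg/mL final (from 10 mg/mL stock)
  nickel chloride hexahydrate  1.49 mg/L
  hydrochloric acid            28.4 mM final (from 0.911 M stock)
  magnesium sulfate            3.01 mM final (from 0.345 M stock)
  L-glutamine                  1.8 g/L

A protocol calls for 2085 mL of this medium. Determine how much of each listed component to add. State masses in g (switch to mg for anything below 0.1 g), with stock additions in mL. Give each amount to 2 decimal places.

cyanocobalamin 3.82 mg; hemin 4.11 mL; nickel chloride hexahydrate 3.11 mg; hydrochloric acid 65.00 mL; magnesium sulfate 18.19 mL; L-glutamine 3.75 g

Working volume: 2085 mL = 2.085 L.
cyanocobalamin: 1.83 mg/L × 2.085 L = 3.82 mg
hemin: dilute stock: 19.7 µg/mL × 2085 mL ÷ 10000 µg/mL = 4.11 mL
nickel chloride hexahydrate: 1.49 mg/L × 2.085 L = 3.11 mg
hydrochloric acid: V = C2·V2/C1 = 28.4 mM × 2085 mL ÷ 911 mM = 65.00 mL
magnesium sulfate: C1V1 = C2V2 → 3.01 mM × 2085 mL ÷ 345 mM = 18.19 mL
L-glutamine: 1.8 g/L × 2.085 L = 3.75 g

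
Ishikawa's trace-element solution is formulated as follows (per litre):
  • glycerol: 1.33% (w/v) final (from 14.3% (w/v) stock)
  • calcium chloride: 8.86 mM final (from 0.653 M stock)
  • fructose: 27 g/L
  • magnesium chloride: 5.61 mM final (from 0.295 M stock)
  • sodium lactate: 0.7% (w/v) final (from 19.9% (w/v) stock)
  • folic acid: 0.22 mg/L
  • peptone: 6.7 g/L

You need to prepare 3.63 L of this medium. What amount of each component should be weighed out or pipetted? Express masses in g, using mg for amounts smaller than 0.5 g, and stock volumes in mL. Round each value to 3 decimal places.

Working volume: 3.63 L.
glycerol: dilute stock: 1.33% ÷ 14.3% × 3630 mL = 337.615 mL
calcium chloride: C1V1 = C2V2 → 8.86 mM × 3630 mL ÷ 653 mM = 49.252 mL
fructose: 27 g/L × 3.63 L = 98.010 g
magnesium chloride: V = C2·V2/C1 = 5.61 mM × 3630 mL ÷ 295 mM = 69.032 mL
sodium lactate: dilute stock: 0.7% ÷ 19.9% × 3630 mL = 127.688 mL
folic acid: 0.22 mg/L × 3.63 L = 0.799 mg
peptone: 6.7 g/L × 3.63 L = 24.321 g

glycerol 337.615 mL; calcium chloride 49.252 mL; fructose 98.010 g; magnesium chloride 69.032 mL; sodium lactate 127.688 mL; folic acid 0.799 mg; peptone 24.321 g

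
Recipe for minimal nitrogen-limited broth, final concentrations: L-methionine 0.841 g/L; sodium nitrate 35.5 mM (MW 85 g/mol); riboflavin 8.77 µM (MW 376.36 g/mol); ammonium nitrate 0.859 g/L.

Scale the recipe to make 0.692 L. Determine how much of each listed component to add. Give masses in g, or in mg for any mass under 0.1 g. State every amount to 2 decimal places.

L-methionine 0.58 g; sodium nitrate 2.09 g; riboflavin 2.28 mg; ammonium nitrate 0.59 g

Scale factor relative to 1 L: 0.692.
L-methionine: 0.841 g/L × 0.692 L = 0.58 g
sodium nitrate: 35.5 mmol/L × 85 g/mol × 0.692 L ÷ 1000 = 2.09 g
riboflavin: 8.77 µmol/L × 376.36 g/mol × 0.692 L ÷ 1000 = 2.28 mg
ammonium nitrate: 0.859 g/L × 0.692 L = 0.59 g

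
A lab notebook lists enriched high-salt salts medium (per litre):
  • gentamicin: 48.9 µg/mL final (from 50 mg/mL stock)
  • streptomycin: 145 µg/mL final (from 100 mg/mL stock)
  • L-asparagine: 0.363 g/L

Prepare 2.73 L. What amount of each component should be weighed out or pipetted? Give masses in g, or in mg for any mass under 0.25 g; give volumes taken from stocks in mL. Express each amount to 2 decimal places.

gentamicin 2.67 mL; streptomycin 3.96 mL; L-asparagine 0.99 g

Scale factor relative to 1 L: 2.73.
gentamicin: dilute stock: 48.9 µg/mL × 2730 mL ÷ 50000 µg/mL = 2.67 mL
streptomycin: V = C2·V2/C1 = 145 µg/mL × 2730 mL ÷ 100000 µg/mL = 3.96 mL
L-asparagine: 0.363 g/L × 2.73 L = 0.99 g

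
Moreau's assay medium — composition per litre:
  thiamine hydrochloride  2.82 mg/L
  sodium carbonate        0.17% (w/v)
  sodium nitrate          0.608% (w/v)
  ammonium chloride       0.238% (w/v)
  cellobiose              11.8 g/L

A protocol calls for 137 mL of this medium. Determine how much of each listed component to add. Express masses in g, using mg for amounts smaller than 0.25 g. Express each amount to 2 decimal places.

thiamine hydrochloride 0.39 mg; sodium carbonate 232.90 mg; sodium nitrate 0.83 g; ammonium chloride 0.33 g; cellobiose 1.62 g

Target volume = 137 mL = 0.137 L.
thiamine hydrochloride: 2.82 mg/L × 0.137 L = 0.39 mg
sodium carbonate: 0.17% w/v = 1.7 g/L → 1.7 × 0.137 L = 0.2329 g = 232.90 mg
sodium nitrate: 0.608% w/v = 6.08 g/L → 6.08 × 0.137 L = 0.83 g
ammonium chloride: 0.238% w/v = 2.38 g/L → 2.38 × 0.137 L = 0.33 g
cellobiose: 11.8 g/L × 0.137 L = 1.62 g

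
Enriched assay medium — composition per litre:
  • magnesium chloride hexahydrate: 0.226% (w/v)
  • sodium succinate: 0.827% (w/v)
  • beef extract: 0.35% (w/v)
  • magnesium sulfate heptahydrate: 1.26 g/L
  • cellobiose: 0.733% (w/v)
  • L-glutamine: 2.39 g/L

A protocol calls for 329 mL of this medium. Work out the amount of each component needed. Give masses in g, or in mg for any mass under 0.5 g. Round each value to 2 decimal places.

magnesium chloride hexahydrate 0.74 g; sodium succinate 2.72 g; beef extract 1.15 g; magnesium sulfate heptahydrate 414.54 mg; cellobiose 2.41 g; L-glutamine 0.79 g

Target volume = 329 mL = 0.329 L.
magnesium chloride hexahydrate: 0.226% w/v = 2.26 g/L → 2.26 × 0.329 L = 0.74 g
sodium succinate: 0.827% w/v = 8.27 g/L → 8.27 × 0.329 L = 2.72 g
beef extract: 0.35 g per 100 mL × 329 mL ÷ 100 = 1.15 g
magnesium sulfate heptahydrate: 1.26 g/L × 0.329 L = 0.41454 g = 414.54 mg
cellobiose: 0.733 g per 100 mL × 329 mL ÷ 100 = 2.41 g
L-glutamine: 2.39 g/L × 0.329 L = 0.79 g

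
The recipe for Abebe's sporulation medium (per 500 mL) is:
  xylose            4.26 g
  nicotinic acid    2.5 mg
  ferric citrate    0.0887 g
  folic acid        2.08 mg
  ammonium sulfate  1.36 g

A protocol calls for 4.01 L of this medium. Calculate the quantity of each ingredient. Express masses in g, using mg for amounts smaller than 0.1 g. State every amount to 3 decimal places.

Scale factor = 4010 mL / 500 mL = 8.02.
xylose: 4.26 g × (4010 mL / 500 mL) = 34.165 g
nicotinic acid: 2.5 mg × (4010 mL / 500 mL) = 20.050 mg
ferric citrate: 0.0887 g × (4010 mL / 500 mL) = 0.711 g
folic acid: 2.08 mg × (4010 mL / 500 mL) = 16.682 mg
ammonium sulfate: 1.36 g × (4010 mL / 500 mL) = 10.907 g

xylose 34.165 g; nicotinic acid 20.050 mg; ferric citrate 0.711 g; folic acid 16.682 mg; ammonium sulfate 10.907 g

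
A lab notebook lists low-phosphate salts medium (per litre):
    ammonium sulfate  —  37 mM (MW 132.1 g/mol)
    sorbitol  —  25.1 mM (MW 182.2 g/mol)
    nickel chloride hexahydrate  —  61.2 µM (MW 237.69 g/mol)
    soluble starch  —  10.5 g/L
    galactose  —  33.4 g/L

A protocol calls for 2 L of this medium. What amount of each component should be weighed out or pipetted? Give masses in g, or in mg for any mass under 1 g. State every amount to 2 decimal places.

ammonium sulfate 9.78 g; sorbitol 9.15 g; nickel chloride hexahydrate 29.09 mg; soluble starch 21.00 g; galactose 66.80 g

Working volume: 2 L.
ammonium sulfate: 37 mmol/L × 132.1 g/mol × 2 L ÷ 1000 = 9.78 g
sorbitol: 25.1 mmol/L × 182.2 g/mol × 2 L ÷ 1000 = 9.15 g
nickel chloride hexahydrate: 61.2 µmol/L × 237.69 g/mol × 2 L ÷ 1000 = 29.09 mg
soluble starch: 10.5 g/L × 2 L = 21.00 g
galactose: 33.4 g/L × 2 L = 66.80 g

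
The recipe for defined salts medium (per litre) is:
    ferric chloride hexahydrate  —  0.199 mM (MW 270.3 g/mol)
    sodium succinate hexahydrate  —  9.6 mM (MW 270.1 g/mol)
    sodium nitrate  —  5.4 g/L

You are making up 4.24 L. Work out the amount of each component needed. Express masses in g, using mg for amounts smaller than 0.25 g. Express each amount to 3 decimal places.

Working volume: 4.24 L.
ferric chloride hexahydrate: 0.199 mmol/L × 270.3 mg/mmol × 4.24 L = 228.068 mg
sodium succinate hexahydrate: 9.6 mmol/L × 270.1 g/mol × 4.24 L ÷ 1000 = 10.994 g
sodium nitrate: 5.4 g/L × 4.24 L = 22.896 g

ferric chloride hexahydrate 228.068 mg; sodium succinate hexahydrate 10.994 g; sodium nitrate 22.896 g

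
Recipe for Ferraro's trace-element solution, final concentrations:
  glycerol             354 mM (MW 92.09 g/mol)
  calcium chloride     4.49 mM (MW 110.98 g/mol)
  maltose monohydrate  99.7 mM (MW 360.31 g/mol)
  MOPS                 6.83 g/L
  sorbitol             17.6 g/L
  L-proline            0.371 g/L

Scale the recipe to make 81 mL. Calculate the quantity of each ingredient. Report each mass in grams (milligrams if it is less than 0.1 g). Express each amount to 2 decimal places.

glycerol 2.64 g; calcium chloride 40.36 mg; maltose monohydrate 2.91 g; MOPS 0.55 g; sorbitol 1.43 g; L-proline 30.05 mg

Scale factor relative to 1 L: 0.081.
glycerol: 354 mmol/L × 92.09 g/mol × 0.081 L ÷ 1000 = 2.64 g
calcium chloride: 4.49 mmol/L × 110.98 mg/mmol × 0.081 L = 40.36 mg
maltose monohydrate: 99.7 mmol/L × 360.31 g/mol × 0.081 L ÷ 1000 = 2.91 g
MOPS: 6.83 g/L × 0.081 L = 0.55 g
sorbitol: 17.6 g/L × 0.081 L = 1.43 g
L-proline: 0.371 g/L × 0.081 L = 0.030051 g = 30.05 mg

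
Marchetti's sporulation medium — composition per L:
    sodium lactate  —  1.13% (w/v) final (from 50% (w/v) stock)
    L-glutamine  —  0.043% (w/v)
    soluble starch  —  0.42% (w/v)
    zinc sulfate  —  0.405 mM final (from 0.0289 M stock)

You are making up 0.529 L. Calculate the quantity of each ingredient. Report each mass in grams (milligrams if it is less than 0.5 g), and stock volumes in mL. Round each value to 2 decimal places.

Working volume: 0.529 L.
sodium lactate: V = C2·V2/C1 = 1.13% ÷ 50% × 529 mL = 11.96 mL
L-glutamine: 0.043% w/v = 0.43 g/L → 0.43 × 0.529 L = 0.22747 g = 227.47 mg
soluble starch: 0.42 g per 100 mL × 529 mL ÷ 100 = 2.22 g
zinc sulfate: dilute stock: 0.405 mM × 529 mL ÷ 28.9 mM = 7.41 mL

sodium lactate 11.96 mL; L-glutamine 227.47 mg; soluble starch 2.22 g; zinc sulfate 7.41 mL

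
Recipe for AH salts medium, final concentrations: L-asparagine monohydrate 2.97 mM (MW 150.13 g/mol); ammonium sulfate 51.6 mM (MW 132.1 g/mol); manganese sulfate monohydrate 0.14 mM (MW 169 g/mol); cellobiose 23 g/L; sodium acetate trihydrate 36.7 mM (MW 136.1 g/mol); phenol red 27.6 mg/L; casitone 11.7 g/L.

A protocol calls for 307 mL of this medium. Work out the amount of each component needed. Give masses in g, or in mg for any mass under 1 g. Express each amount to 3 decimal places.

Scale factor relative to 1 L: 0.307.
L-asparagine monohydrate: 2.97 mmol/L × 150.13 mg/mmol × 0.307 L = 136.887 mg
ammonium sulfate: 51.6 mmol/L × 132.1 g/mol × 0.307 L ÷ 1000 = 2.093 g
manganese sulfate monohydrate: 0.14 mmol/L × 169 mg/mmol × 0.307 L = 7.264 mg
cellobiose: 23 g/L × 0.307 L = 7.061 g
sodium acetate trihydrate: 36.7 mmol/L × 136.1 g/mol × 0.307 L ÷ 1000 = 1.533 g
phenol red: 27.6 mg/L × 0.307 L = 8.473 mg
casitone: 11.7 g/L × 0.307 L = 3.592 g

L-asparagine monohydrate 136.887 mg; ammonium sulfate 2.093 g; manganese sulfate monohydrate 7.264 mg; cellobiose 7.061 g; sodium acetate trihydrate 1.533 g; phenol red 8.473 mg; casitone 3.592 g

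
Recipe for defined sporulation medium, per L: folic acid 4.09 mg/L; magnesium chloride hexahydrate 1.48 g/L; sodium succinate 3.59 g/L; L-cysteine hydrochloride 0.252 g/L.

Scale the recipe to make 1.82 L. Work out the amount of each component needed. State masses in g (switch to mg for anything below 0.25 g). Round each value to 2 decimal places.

folic acid 7.44 mg; magnesium chloride hexahydrate 2.69 g; sodium succinate 6.53 g; L-cysteine hydrochloride 0.46 g

Working volume: 1.82 L.
folic acid: 4.09 mg/L × 1.82 L = 7.44 mg
magnesium chloride hexahydrate: 1.48 g/L × 1.82 L = 2.69 g
sodium succinate: 3.59 g/L × 1.82 L = 6.53 g
L-cysteine hydrochloride: 0.252 g/L × 1.82 L = 0.46 g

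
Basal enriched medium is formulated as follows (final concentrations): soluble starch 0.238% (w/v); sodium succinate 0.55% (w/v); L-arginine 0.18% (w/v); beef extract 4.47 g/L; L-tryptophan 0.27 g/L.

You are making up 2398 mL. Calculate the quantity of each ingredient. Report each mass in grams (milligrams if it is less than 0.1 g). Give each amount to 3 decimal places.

soluble starch 5.707 g; sodium succinate 13.189 g; L-arginine 4.316 g; beef extract 10.719 g; L-tryptophan 0.647 g

Target volume = 2398 mL = 2.398 L.
soluble starch: 0.238 g per 100 mL × 2398 mL ÷ 100 = 5.707 g
sodium succinate: 0.55 g per 100 mL × 2398 mL ÷ 100 = 13.189 g
L-arginine: 0.18% w/v = 1.8 g/L → 1.8 × 2.398 L = 4.316 g
beef extract: 4.47 g/L × 2.398 L = 10.719 g
L-tryptophan: 0.27 g/L × 2.398 L = 0.647 g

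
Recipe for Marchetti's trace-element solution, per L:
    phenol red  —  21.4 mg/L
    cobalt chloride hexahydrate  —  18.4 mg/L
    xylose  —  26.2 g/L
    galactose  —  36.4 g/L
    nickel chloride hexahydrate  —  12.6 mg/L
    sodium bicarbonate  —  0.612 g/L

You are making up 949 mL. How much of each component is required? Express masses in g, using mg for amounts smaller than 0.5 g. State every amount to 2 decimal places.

Scale factor relative to 1 L: 0.949.
phenol red: 21.4 mg/L × 0.949 L = 20.31 mg
cobalt chloride hexahydrate: 18.4 mg/L × 0.949 L = 17.46 mg
xylose: 26.2 g/L × 0.949 L = 24.86 g
galactose: 36.4 g/L × 0.949 L = 34.54 g
nickel chloride hexahydrate: 12.6 mg/L × 0.949 L = 11.96 mg
sodium bicarbonate: 0.612 g/L × 0.949 L = 0.58 g

phenol red 20.31 mg; cobalt chloride hexahydrate 17.46 mg; xylose 24.86 g; galactose 34.54 g; nickel chloride hexahydrate 11.96 mg; sodium bicarbonate 0.58 g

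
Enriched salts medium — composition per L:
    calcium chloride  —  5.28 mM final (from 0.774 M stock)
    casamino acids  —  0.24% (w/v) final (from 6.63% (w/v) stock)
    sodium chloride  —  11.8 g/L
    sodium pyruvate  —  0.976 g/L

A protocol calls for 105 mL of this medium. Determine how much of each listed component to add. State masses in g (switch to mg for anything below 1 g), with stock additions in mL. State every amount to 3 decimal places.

calcium chloride 0.716 mL; casamino acids 3.801 mL; sodium chloride 1.239 g; sodium pyruvate 102.480 mg

Target volume = 105 mL = 0.105 L.
calcium chloride: V = C2·V2/C1 = 5.28 mM × 105 mL ÷ 774 mM = 0.716 mL
casamino acids: C1V1 = C2V2 → 0.24% ÷ 6.63% × 105 mL = 3.801 mL
sodium chloride: 11.8 g/L × 0.105 L = 1.239 g
sodium pyruvate: 0.976 g/L × 0.105 L = 0.10248 g = 102.480 mg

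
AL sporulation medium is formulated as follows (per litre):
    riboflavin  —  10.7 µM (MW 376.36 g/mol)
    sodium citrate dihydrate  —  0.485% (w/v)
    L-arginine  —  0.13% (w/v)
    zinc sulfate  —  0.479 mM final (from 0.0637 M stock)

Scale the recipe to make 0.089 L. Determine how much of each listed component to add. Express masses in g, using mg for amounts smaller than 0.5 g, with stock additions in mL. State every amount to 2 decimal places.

Working volume: 0.089 L.
riboflavin: 10.7 µmol/L × 376.36 g/mol × 0.089 L ÷ 1000 = 0.36 mg
sodium citrate dihydrate: 0.485 g per 100 mL × 89 mL ÷ 100 = 0.43165 g = 431.65 mg
L-arginine: 0.13 g per 100 mL × 89 mL ÷ 100 = 0.1157 g = 115.70 mg
zinc sulfate: dilute stock: 0.479 mM × 89 mL ÷ 63.7 mM = 0.67 mL

riboflavin 0.36 mg; sodium citrate dihydrate 431.65 mg; L-arginine 115.70 mg; zinc sulfate 0.67 mL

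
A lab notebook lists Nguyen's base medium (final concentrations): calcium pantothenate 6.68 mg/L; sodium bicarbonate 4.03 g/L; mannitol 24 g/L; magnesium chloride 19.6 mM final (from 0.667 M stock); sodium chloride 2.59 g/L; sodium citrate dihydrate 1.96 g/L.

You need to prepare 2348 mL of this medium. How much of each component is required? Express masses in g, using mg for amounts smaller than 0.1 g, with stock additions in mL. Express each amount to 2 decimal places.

calcium pantothenate 15.68 mg; sodium bicarbonate 9.46 g; mannitol 56.35 g; magnesium chloride 69.00 mL; sodium chloride 6.08 g; sodium citrate dihydrate 4.60 g

Target volume = 2348 mL = 2.348 L.
calcium pantothenate: 6.68 mg/L × 2.348 L = 15.68 mg
sodium bicarbonate: 4.03 g/L × 2.348 L = 9.46 g
mannitol: 24 g/L × 2.348 L = 56.35 g
magnesium chloride: dilute stock: 19.6 mM × 2348 mL ÷ 667 mM = 69.00 mL
sodium chloride: 2.59 g/L × 2.348 L = 6.08 g
sodium citrate dihydrate: 1.96 g/L × 2.348 L = 4.60 g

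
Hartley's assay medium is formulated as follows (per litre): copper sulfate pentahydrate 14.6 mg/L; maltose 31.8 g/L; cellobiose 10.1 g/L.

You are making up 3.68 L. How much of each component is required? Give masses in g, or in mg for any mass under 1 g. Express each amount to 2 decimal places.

Scale factor relative to 1 L: 3.68.
copper sulfate pentahydrate: 14.6 mg/L × 3.68 L = 53.73 mg
maltose: 31.8 g/L × 3.68 L = 117.02 g
cellobiose: 10.1 g/L × 3.68 L = 37.17 g

copper sulfate pentahydrate 53.73 mg; maltose 117.02 g; cellobiose 37.17 g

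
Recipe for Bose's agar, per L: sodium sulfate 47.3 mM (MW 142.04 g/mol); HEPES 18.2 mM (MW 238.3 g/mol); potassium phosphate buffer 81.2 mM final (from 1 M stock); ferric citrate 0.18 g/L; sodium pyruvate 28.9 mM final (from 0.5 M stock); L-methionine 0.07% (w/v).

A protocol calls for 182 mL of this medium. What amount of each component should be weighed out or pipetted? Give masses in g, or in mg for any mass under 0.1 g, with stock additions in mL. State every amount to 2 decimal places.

sodium sulfate 1.22 g; HEPES 0.79 g; potassium phosphate buffer 14.78 mL; ferric citrate 32.76 mg; sodium pyruvate 10.52 mL; L-methionine 0.13 g

Target volume = 182 mL = 0.182 L.
sodium sulfate: 47.3 mmol/L × 142.04 g/mol × 0.182 L ÷ 1000 = 1.22 g
HEPES: 18.2 mmol/L × 238.3 g/mol × 0.182 L ÷ 1000 = 0.79 g
potassium phosphate buffer: C1V1 = C2V2 → 81.2 mM × 182 mL ÷ 1000 mM = 14.78 mL
ferric citrate: 0.18 g/L × 0.182 L = 0.03276 g = 32.76 mg
sodium pyruvate: C1V1 = C2V2 → 28.9 mM × 182 mL ÷ 500 mM = 10.52 mL
L-methionine: 0.07% w/v = 0.7 g/L → 0.7 × 0.182 L = 0.13 g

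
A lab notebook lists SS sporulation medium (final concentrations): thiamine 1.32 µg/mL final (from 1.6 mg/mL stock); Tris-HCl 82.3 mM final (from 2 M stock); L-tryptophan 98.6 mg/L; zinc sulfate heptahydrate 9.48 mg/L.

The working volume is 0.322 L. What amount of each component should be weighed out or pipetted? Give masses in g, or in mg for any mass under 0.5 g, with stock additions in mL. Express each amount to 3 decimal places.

Working volume: 0.322 L.
thiamine: V = C2·V2/C1 = 1.32 µg/mL × 322 mL ÷ 1600 µg/mL = 0.266 mL
Tris-HCl: dilute stock: 82.3 mM × 322 mL ÷ 2000 mM = 13.250 mL
L-tryptophan: 98.6 mg/L × 0.322 L = 31.749 mg
zinc sulfate heptahydrate: 9.48 mg/L × 0.322 L = 3.053 mg

thiamine 0.266 mL; Tris-HCl 13.250 mL; L-tryptophan 31.749 mg; zinc sulfate heptahydrate 3.053 mg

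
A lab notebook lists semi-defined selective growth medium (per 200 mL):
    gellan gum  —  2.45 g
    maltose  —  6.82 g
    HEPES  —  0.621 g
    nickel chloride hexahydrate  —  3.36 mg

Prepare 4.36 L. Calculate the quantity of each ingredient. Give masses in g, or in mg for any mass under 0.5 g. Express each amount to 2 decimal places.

Scale factor = 4360 mL / 200 mL = 21.8.
gellan gum: 2.45 g × (4360 mL / 200 mL) = 53.41 g
maltose: 6.82 g × (4360 mL / 200 mL) = 148.68 g
HEPES: 0.621 g × (4360 mL / 200 mL) = 13.54 g
nickel chloride hexahydrate: 3.36 mg × (4360 mL / 200 mL) = 73.25 mg

gellan gum 53.41 g; maltose 148.68 g; HEPES 13.54 g; nickel chloride hexahydrate 73.25 mg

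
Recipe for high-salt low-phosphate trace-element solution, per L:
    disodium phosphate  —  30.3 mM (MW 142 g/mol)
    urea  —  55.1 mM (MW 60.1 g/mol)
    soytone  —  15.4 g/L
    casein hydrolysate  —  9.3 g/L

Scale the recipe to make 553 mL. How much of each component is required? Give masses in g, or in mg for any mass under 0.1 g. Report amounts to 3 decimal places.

disodium phosphate 2.379 g; urea 1.831 g; soytone 8.516 g; casein hydrolysate 5.143 g

Scale factor relative to 1 L: 0.553.
disodium phosphate: 30.3 mmol/L × 142 g/mol × 0.553 L ÷ 1000 = 2.379 g
urea: 55.1 mmol/L × 60.1 g/mol × 0.553 L ÷ 1000 = 1.831 g
soytone: 15.4 g/L × 0.553 L = 8.516 g
casein hydrolysate: 9.3 g/L × 0.553 L = 5.143 g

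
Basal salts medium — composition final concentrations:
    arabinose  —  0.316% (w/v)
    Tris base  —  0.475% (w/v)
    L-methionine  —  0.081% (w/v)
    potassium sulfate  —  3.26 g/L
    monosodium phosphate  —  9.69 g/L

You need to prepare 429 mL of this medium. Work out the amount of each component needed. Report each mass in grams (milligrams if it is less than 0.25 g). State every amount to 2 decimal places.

arabinose 1.36 g; Tris base 2.04 g; L-methionine 0.35 g; potassium sulfate 1.40 g; monosodium phosphate 4.16 g

Scale factor relative to 1 L: 0.429.
arabinose: 0.316% w/v = 3.16 g/L → 3.16 × 0.429 L = 1.36 g
Tris base: 0.475% w/v = 4.75 g/L → 4.75 × 0.429 L = 2.04 g
L-methionine: 0.081% w/v = 0.81 g/L → 0.81 × 0.429 L = 0.35 g
potassium sulfate: 3.26 g/L × 0.429 L = 1.40 g
monosodium phosphate: 9.69 g/L × 0.429 L = 4.16 g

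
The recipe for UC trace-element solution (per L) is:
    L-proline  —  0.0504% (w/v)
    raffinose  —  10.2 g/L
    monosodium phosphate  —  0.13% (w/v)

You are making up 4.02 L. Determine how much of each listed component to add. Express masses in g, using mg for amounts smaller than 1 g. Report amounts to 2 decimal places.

Working volume: 4.02 L.
L-proline: 0.0504% w/v = 0.504 g/L → 0.504 × 4.02 L = 2.03 g
raffinose: 10.2 g/L × 4.02 L = 41.00 g
monosodium phosphate: 0.13% w/v = 1.3 g/L → 1.3 × 4.02 L = 5.23 g

L-proline 2.03 g; raffinose 41.00 g; monosodium phosphate 5.23 g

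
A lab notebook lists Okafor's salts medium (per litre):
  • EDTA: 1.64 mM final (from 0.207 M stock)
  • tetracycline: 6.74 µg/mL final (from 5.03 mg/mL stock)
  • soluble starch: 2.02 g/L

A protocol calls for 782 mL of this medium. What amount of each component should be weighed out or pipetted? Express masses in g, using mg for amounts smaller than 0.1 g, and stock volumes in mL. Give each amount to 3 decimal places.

EDTA 6.196 mL; tetracycline 1.048 mL; soluble starch 1.580 g

Scale factor relative to 1 L: 0.782.
EDTA: V = C2·V2/C1 = 1.64 mM × 782 mL ÷ 207 mM = 6.196 mL
tetracycline: V = C2·V2/C1 = 6.74 µg/mL × 782 mL ÷ 5030 µg/mL = 1.048 mL
soluble starch: 2.02 g/L × 0.782 L = 1.580 g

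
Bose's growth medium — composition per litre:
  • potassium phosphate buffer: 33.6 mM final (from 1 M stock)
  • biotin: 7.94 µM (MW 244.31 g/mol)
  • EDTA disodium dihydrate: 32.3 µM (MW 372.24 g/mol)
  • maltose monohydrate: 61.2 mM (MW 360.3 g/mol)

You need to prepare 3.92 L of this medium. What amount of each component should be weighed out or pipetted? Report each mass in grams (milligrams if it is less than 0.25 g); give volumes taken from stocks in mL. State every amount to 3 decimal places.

Working volume: 3.92 L.
potassium phosphate buffer: C1V1 = C2V2 → 33.6 mM × 3920 mL ÷ 1000 mM = 131.712 mL
biotin: 7.94 µmol/L × 244.31 g/mol × 3.92 L ÷ 1000 = 7.604 mg
EDTA disodium dihydrate: 32.3 µmol/L × 372.24 g/mol × 3.92 L ÷ 1000 = 47.132 mg
maltose monohydrate: 61.2 mmol/L × 360.3 g/mol × 3.92 L ÷ 1000 = 86.437 g

potassium phosphate buffer 131.712 mL; biotin 7.604 mg; EDTA disodium dihydrate 47.132 mg; maltose monohydrate 86.437 g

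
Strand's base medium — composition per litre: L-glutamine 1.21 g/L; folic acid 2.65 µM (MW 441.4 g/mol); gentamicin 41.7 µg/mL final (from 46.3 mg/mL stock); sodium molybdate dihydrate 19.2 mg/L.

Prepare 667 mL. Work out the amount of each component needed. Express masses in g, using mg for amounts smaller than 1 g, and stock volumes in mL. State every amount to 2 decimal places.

Scale factor relative to 1 L: 0.667.
L-glutamine: 1.21 g/L × 0.667 L = 0.80707 g = 807.07 mg
folic acid: 2.65 µmol/L × 441.4 g/mol × 0.667 L ÷ 1000 = 0.78 mg
gentamicin: C1V1 = C2V2 → 41.7 µg/mL × 667 mL ÷ 46300 µg/mL = 0.60 mL
sodium molybdate dihydrate: 19.2 mg/L × 0.667 L = 12.81 mg

L-glutamine 807.07 mg; folic acid 0.78 mg; gentamicin 0.60 mL; sodium molybdate dihydrate 12.81 mg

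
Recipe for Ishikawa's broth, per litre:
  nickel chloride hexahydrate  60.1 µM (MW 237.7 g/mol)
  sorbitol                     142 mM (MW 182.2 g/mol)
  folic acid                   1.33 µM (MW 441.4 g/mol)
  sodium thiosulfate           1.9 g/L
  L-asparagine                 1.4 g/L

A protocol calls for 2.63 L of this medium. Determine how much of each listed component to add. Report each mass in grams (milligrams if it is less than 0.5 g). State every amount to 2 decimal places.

Working volume: 2.63 L.
nickel chloride hexahydrate: 60.1 µmol/L × 237.7 g/mol × 2.63 L ÷ 1000 = 37.57 mg
sorbitol: 142 mmol/L × 182.2 g/mol × 2.63 L ÷ 1000 = 68.04 g
folic acid: 1.33 µmol/L × 441.4 g/mol × 2.63 L ÷ 1000 = 1.54 mg
sodium thiosulfate: 1.9 g/L × 2.63 L = 5.00 g
L-asparagine: 1.4 g/L × 2.63 L = 3.68 g

nickel chloride hexahydrate 37.57 mg; sorbitol 68.04 g; folic acid 1.54 mg; sodium thiosulfate 5.00 g; L-asparagine 3.68 g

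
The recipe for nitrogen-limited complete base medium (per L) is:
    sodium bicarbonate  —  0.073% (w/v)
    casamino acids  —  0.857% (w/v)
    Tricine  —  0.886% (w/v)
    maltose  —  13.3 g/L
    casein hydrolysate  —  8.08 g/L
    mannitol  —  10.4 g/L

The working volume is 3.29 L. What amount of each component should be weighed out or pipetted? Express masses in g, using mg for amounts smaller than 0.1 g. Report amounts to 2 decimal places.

Working volume: 3.29 L.
sodium bicarbonate: 0.073% w/v = 0.73 g/L → 0.73 × 3.29 L = 2.40 g
casamino acids: 0.857% w/v = 8.57 g/L → 8.57 × 3.29 L = 28.20 g
Tricine: 0.886% w/v = 8.86 g/L → 8.86 × 3.29 L = 29.15 g
maltose: 13.3 g/L × 3.29 L = 43.76 g
casein hydrolysate: 8.08 g/L × 3.29 L = 26.58 g
mannitol: 10.4 g/L × 3.29 L = 34.22 g

sodium bicarbonate 2.40 g; casamino acids 28.20 g; Tricine 29.15 g; maltose 43.76 g; casein hydrolysate 26.58 g; mannitol 34.22 g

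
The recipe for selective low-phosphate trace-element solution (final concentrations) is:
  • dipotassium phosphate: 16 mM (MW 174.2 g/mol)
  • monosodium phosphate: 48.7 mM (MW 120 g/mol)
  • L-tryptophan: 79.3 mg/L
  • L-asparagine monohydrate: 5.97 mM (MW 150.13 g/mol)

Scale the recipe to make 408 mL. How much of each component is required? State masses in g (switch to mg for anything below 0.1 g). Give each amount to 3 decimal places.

dipotassium phosphate 1.137 g; monosodium phosphate 2.384 g; L-tryptophan 32.354 mg; L-asparagine monohydrate 0.366 g

Target volume = 408 mL = 0.408 L.
dipotassium phosphate: 16 mmol/L × 174.2 g/mol × 0.408 L ÷ 1000 = 1.137 g
monosodium phosphate: 48.7 mmol/L × 120 g/mol × 0.408 L ÷ 1000 = 2.384 g
L-tryptophan: 79.3 mg/L × 0.408 L = 32.354 mg
L-asparagine monohydrate: 5.97 mmol/L × 150.13 g/mol × 0.408 L ÷ 1000 = 0.366 g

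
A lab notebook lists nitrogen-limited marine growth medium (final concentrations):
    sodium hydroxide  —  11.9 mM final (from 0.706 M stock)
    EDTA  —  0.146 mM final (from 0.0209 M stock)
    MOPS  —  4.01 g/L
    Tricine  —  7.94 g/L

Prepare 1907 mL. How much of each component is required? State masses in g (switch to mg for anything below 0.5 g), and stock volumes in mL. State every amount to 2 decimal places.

sodium hydroxide 32.14 mL; EDTA 13.32 mL; MOPS 7.65 g; Tricine 15.14 g

Working volume: 1907 mL = 1.907 L.
sodium hydroxide: C1V1 = C2V2 → 11.9 mM × 1907 mL ÷ 706 mM = 32.14 mL
EDTA: C1V1 = C2V2 → 0.146 mM × 1907 mL ÷ 20.9 mM = 13.32 mL
MOPS: 4.01 g/L × 1.907 L = 7.65 g
Tricine: 7.94 g/L × 1.907 L = 15.14 g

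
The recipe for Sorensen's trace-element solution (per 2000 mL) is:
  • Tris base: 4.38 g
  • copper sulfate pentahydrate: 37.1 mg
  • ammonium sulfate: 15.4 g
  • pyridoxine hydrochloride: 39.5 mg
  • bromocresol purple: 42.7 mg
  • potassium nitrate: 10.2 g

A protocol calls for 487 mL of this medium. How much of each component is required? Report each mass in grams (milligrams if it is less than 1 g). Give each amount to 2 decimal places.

Scale factor = 487 mL / 2000 mL = 0.2435.
Tris base: 4.38 g × (487 mL / 2000 mL) = 1.07 g
copper sulfate pentahydrate: 37.1 mg × (487 mL / 2000 mL) = 9.03 mg
ammonium sulfate: 15.4 g × (487 mL / 2000 mL) = 3.75 g
pyridoxine hydrochloride: 39.5 mg × (487 mL / 2000 mL) = 9.62 mg
bromocresol purple: 42.7 mg × (487 mL / 2000 mL) = 10.40 mg
potassium nitrate: 10.2 g × (487 mL / 2000 mL) = 2.48 g

Tris base 1.07 g; copper sulfate pentahydrate 9.03 mg; ammonium sulfate 3.75 g; pyridoxine hydrochloride 9.62 mg; bromocresol purple 10.40 mg; potassium nitrate 2.48 g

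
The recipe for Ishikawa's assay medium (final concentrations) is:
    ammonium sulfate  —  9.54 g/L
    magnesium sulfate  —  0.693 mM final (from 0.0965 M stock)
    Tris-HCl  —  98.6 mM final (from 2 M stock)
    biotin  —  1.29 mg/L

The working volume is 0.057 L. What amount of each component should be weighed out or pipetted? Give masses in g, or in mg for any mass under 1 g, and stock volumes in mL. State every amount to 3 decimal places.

Working volume: 0.057 L.
ammonium sulfate: 9.54 g/L × 0.057 L = 0.54378 g = 543.780 mg
magnesium sulfate: C1V1 = C2V2 → 0.693 mM × 57 mL ÷ 96.5 mM = 0.409 mL
Tris-HCl: dilute stock: 98.6 mM × 57 mL ÷ 2000 mM = 2.810 mL
biotin: 1.29 mg/L × 0.057 L = 0.074 mg

ammonium sulfate 543.780 mg; magnesium sulfate 0.409 mL; Tris-HCl 2.810 mL; biotin 0.074 mg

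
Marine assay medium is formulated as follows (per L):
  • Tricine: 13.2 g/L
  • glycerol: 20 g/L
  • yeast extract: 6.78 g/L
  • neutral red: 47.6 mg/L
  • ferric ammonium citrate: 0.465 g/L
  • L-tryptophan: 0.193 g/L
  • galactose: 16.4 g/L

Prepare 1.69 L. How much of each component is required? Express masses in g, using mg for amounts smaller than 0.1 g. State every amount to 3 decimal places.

Tricine 22.308 g; glycerol 33.800 g; yeast extract 11.458 g; neutral red 80.444 mg; ferric ammonium citrate 0.786 g; L-tryptophan 0.326 g; galactose 27.716 g

Working volume: 1.69 L.
Tricine: 13.2 g/L × 1.69 L = 22.308 g
glycerol: 20 g/L × 1.69 L = 33.800 g
yeast extract: 6.78 g/L × 1.69 L = 11.458 g
neutral red: 47.6 mg/L × 1.69 L = 80.444 mg
ferric ammonium citrate: 0.465 g/L × 1.69 L = 0.786 g
L-tryptophan: 0.193 g/L × 1.69 L = 0.326 g
galactose: 16.4 g/L × 1.69 L = 27.716 g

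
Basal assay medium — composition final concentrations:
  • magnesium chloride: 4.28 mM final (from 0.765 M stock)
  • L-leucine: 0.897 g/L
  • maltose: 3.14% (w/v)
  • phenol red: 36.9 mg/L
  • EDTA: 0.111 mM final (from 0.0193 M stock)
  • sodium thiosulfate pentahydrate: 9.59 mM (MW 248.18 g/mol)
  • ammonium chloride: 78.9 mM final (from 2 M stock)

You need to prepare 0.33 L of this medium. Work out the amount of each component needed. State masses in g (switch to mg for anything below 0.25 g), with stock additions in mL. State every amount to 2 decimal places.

magnesium chloride 1.85 mL; L-leucine 0.30 g; maltose 10.36 g; phenol red 12.18 mg; EDTA 1.90 mL; sodium thiosulfate pentahydrate 0.79 g; ammonium chloride 13.02 mL

Working volume: 0.33 L.
magnesium chloride: dilute stock: 4.28 mM × 330 mL ÷ 765 mM = 1.85 mL
L-leucine: 0.897 g/L × 0.33 L = 0.30 g
maltose: 3.14 g per 100 mL × 330 mL ÷ 100 = 10.36 g
phenol red: 36.9 mg/L × 0.33 L = 12.18 mg
EDTA: V = C2·V2/C1 = 0.111 mM × 330 mL ÷ 19.3 mM = 1.90 mL
sodium thiosulfate pentahydrate: 9.59 mmol/L × 248.18 g/mol × 0.33 L ÷ 1000 = 0.79 g
ammonium chloride: V = C2·V2/C1 = 78.9 mM × 330 mL ÷ 2000 mM = 13.02 mL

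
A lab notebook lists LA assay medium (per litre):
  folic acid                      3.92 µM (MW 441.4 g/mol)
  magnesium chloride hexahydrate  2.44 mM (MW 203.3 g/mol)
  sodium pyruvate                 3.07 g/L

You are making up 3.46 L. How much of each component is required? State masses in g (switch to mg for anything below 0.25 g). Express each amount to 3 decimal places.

folic acid 5.987 mg; magnesium chloride hexahydrate 1.716 g; sodium pyruvate 10.622 g

Scale factor relative to 1 L: 3.46.
folic acid: 3.92 µmol/L × 441.4 g/mol × 3.46 L ÷ 1000 = 5.987 mg
magnesium chloride hexahydrate: 2.44 mmol/L × 203.3 g/mol × 3.46 L ÷ 1000 = 1.716 g
sodium pyruvate: 3.07 g/L × 3.46 L = 10.622 g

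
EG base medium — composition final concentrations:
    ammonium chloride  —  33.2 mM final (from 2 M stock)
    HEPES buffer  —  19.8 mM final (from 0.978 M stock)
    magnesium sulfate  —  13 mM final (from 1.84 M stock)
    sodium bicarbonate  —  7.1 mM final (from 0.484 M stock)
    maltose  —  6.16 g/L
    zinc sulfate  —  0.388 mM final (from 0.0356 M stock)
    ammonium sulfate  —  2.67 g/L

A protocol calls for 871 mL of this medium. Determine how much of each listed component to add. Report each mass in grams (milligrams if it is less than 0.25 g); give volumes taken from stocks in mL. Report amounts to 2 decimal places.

ammonium chloride 14.46 mL; HEPES buffer 17.63 mL; magnesium sulfate 6.15 mL; sodium bicarbonate 12.78 mL; maltose 5.37 g; zinc sulfate 9.49 mL; ammonium sulfate 2.33 g

Target volume = 871 mL = 0.871 L.
ammonium chloride: V = C2·V2/C1 = 33.2 mM × 871 mL ÷ 2000 mM = 14.46 mL
HEPES buffer: V = C2·V2/C1 = 19.8 mM × 871 mL ÷ 978 mM = 17.63 mL
magnesium sulfate: dilute stock: 13 mM × 871 mL ÷ 1840 mM = 6.15 mL
sodium bicarbonate: V = C2·V2/C1 = 7.1 mM × 871 mL ÷ 484 mM = 12.78 mL
maltose: 6.16 g/L × 0.871 L = 5.37 g
zinc sulfate: dilute stock: 0.388 mM × 871 mL ÷ 35.6 mM = 9.49 mL
ammonium sulfate: 2.67 g/L × 0.871 L = 2.33 g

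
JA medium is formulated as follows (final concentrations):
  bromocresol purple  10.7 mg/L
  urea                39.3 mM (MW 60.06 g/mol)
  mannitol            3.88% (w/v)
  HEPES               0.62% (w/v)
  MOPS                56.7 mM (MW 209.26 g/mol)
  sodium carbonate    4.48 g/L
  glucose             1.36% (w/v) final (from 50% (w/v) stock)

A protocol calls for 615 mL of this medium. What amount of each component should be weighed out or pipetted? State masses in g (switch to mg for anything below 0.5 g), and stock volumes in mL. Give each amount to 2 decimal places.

Scale factor relative to 1 L: 0.615.
bromocresol purple: 10.7 mg/L × 0.615 L = 6.58 mg
urea: 39.3 mmol/L × 60.06 g/mol × 0.615 L ÷ 1000 = 1.45 g
mannitol: 3.88% w/v = 38.8 g/L → 38.8 × 0.615 L = 23.86 g
HEPES: 0.62 g per 100 mL × 615 mL ÷ 100 = 3.81 g
MOPS: 56.7 mmol/L × 209.26 g/mol × 0.615 L ÷ 1000 = 7.30 g
sodium carbonate: 4.48 g/L × 0.615 L = 2.76 g
glucose: dilute stock: 1.36% ÷ 50% × 615 mL = 16.73 mL

bromocresol purple 6.58 mg; urea 1.45 g; mannitol 23.86 g; HEPES 3.81 g; MOPS 7.30 g; sodium carbonate 2.76 g; glucose 16.73 mL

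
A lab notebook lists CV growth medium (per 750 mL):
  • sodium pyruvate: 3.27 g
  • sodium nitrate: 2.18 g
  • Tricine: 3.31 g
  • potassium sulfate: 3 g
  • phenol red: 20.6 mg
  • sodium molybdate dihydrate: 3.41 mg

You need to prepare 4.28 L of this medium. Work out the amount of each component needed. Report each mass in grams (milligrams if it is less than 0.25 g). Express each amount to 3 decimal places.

sodium pyruvate 18.661 g; sodium nitrate 12.441 g; Tricine 18.889 g; potassium sulfate 17.120 g; phenol red 117.557 mg; sodium molybdate dihydrate 19.460 mg

Ratio of target to recipe volume: 4280 / 750 = 5.70667.
sodium pyruvate: 3.27 g × (4280 mL / 750 mL) = 18.661 g
sodium nitrate: 2.18 g × (4280 mL / 750 mL) = 12.441 g
Tricine: 3.31 g × (4280 mL / 750 mL) = 18.889 g
potassium sulfate: 3 g × (4280 mL / 750 mL) = 17.120 g
phenol red: 20.6 mg × (4280 mL / 750 mL) = 117.557 mg
sodium molybdate dihydrate: 3.41 mg × (4280 mL / 750 mL) = 19.460 mg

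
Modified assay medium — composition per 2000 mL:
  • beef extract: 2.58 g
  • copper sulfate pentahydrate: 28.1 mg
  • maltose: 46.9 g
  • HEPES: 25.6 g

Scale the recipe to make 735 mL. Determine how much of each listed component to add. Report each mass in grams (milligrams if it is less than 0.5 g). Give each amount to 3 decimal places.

beef extract 0.948 g; copper sulfate pentahydrate 10.327 mg; maltose 17.236 g; HEPES 9.408 g

Ratio of target to recipe volume: 735 / 2000 = 0.3675.
beef extract: 2.58 g × (735 mL / 2000 mL) = 0.948 g
copper sulfate pentahydrate: 28.1 mg × (735 mL / 2000 mL) = 10.327 mg
maltose: 46.9 g × (735 mL / 2000 mL) = 17.236 g
HEPES: 25.6 g × (735 mL / 2000 mL) = 9.408 g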